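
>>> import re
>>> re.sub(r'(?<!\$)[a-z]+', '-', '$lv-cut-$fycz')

Because the assertion is negative and zero-width, positions next to the forbidden text are skipped.
Matches: at [2:3] → 'v'; at [4:7] → 'cut'; at [10:13] → 'ycz'.
`sub` substitutes '-' at each match site.

'$l----$f-'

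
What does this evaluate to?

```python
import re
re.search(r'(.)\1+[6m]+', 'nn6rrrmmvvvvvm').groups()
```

('n',)

The match spans [0:3] → 'nn6'.
Captured: group 1 = 'n'.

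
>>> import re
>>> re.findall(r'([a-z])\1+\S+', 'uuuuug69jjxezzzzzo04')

['u']

The backreference `\1` re-matches whatever the first group consumed, character for character.
Walking the string: at [0:20] match 'uuuuug69jjxezzzzzo04', group 1 = 'u'.
`findall` collects group 1 from the one match (1 total).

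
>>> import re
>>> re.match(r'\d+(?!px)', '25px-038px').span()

(0, 1)

The negative lookahead/lookbehind blocks any match where the forbidden context is present.
`re.match` won't scan ahead — the pattern has to work from the very first character.
The match spans [0:1] → '2'.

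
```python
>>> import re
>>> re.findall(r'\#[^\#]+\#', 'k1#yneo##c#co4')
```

Walking the string: at [2:8] → '#yneo#'; at [8:11] → '#c#'.
Since nothing is captured, `findall` lists the 2 matched substrings directly.

['#yneo#', '#c#']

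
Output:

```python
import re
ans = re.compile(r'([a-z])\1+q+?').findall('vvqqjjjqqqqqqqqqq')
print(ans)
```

After group 1 captures some text, `\1` only succeeds where that same text appears again.
Walking the string: at [0:3] match 'vvq', group 1 = 'v'; at [4:8] match 'jjjq', group 1 = 'j'; at [8:17] match 'qqqqqqqqq', group 1 = 'q'.
One capturing group, so `findall` returns just the captured substring from each match — 3 in all.

['v', 'j', 'q']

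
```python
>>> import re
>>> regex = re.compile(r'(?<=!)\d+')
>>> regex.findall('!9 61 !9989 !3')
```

['9', '9989', '3']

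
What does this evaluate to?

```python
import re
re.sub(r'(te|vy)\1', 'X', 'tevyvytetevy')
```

A backreference is literal: `\1` must see the identical characters the first group matched.
Every occurrence is swapped for 'X'.

'teXXvy'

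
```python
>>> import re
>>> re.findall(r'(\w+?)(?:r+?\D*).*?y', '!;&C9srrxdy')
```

['C9s']

A `+?`/`*?`/`{m,n}?` starts at its minimum and grows only as far as needed for what follows to match.
One capturing group, so `findall` returns just the captured substring from the one match — 1 in all.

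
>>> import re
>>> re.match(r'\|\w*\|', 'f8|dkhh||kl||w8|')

`re.match` only tries the pattern at the start of the string.
Here the pattern fails at index 0, so the call returns None.

None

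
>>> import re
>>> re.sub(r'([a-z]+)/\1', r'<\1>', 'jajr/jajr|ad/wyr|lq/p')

`\1` is not a pattern — it's the concrete string captured by group 1, re-applied verbatim.
The replacement refers to a captured group, so each match is rewritten using its own captured text.

'<jajr>|ad/wyr|lq/p'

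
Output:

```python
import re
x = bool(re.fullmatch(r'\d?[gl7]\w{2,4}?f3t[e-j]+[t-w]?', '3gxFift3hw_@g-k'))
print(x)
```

This matches optionally a digit, then one of [gl7]; then 2 to 4 of a word character (lazy), then the literal 'f3t'; then one or more of a character in [e-j], then optionally a character in [t-w].
`re.fullmatch` is like wrapping the pattern in `^…$` (in single-line mode).
Here there's no way to consume every character, so the call returns None, and `bool(None)` is False.

False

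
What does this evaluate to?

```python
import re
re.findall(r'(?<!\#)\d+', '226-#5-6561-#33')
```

The negative lookaround is zero-width — it rules out positions where the adjacent text would match, without consuming anything.
Walking the string: at [0:3] → '226'; at [7:11] → '6561'; at [14:15] → '3'.
With no groups in the pattern, `findall` gives back each whole match — 3 here.

['226', '6561', '3']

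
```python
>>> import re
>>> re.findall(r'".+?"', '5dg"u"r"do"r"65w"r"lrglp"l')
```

['"u"', '"do"', '"65w"', '"lrglp"']

The `?` after the quantifier makes it lazy — it takes as little as possible before letting the rest of the pattern try.
With no groups in the pattern, `findall` gives back each whole match — 4 here.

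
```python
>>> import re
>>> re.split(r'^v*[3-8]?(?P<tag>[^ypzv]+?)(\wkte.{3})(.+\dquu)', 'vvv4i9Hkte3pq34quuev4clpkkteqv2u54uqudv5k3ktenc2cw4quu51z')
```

`re.split` interleaves the captured-group text with the surrounding fragments.

['', 'i9', 'Hkte3pq', '34quuev4clpkkteqv2u54uqudv5k3ktenc2cw4quu', '51z']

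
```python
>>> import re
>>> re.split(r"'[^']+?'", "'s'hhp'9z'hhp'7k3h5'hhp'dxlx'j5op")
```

The string is cut at each match, leaving 5 pieces.

['', 'hhp', 'hhp', 'hhp', 'j5op']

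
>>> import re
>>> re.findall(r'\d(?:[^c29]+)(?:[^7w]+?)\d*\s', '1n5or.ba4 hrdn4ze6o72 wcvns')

['1n5or.ba4 hrdn4ze6o72 ']

This matches a digit; then one or more of any character except [c29] (non-capturing group); then one or more of any character except [7w] (lazy) (non-capturing group); then zero or more of a digit, then whitespace.
Walking the string: at [0:22] → '1n5or.ba4 hrdn4ze6o72 '.
No capturing groups, so `findall` returns the 1 full match string.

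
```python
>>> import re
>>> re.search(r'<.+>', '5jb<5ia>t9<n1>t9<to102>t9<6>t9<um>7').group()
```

'<5ia>t9<n1>t9<to102>t9<6>t9<um>'

The match spans [3:34] → '<5ia>t9<n1>t9<to102>t9<6>t9<um>'.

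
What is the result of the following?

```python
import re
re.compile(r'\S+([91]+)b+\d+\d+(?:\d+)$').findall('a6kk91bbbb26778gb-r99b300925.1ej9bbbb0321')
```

['9']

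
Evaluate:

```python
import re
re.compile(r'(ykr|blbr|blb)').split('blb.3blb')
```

['', 'blb', '.3', 'blb', '']

The group in the pattern means `split` returns the separators' captures alongside the pieces.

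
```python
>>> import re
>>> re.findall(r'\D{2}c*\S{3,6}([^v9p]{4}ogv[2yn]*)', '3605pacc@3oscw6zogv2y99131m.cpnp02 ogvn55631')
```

['cw6zogv2y']

Pattern: exactly 2 of a non-digit; then zero or more of the literal 'c', then 3 to 6 of a non-whitespace character; then exactly 4 of any character except [v9p], then the literal 'ogv', then zero or more of one of [2yn] (captured).
Scanning left to right: at [4:21] match 'pacc@3oscw6zogv2y', group 1 = 'cw6zogv2y'.
`findall` collects group 1 from the one match (1 total).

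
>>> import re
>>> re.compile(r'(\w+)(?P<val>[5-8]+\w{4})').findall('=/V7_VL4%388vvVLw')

[('V', '7_VL4'), ('38', '8vvVL')]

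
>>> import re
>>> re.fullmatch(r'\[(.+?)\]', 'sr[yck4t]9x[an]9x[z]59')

None

`fullmatch` succeeds only if the pattern covers the string from start to end.
Here the string isn't matched end-to-end, so the call returns None.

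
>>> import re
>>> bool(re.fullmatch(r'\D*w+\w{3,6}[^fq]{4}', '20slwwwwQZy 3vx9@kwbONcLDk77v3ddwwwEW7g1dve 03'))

False

`re.fullmatch` is like wrapping the pattern in `^…$` (in single-line mode).
Here there's no way to consume every character, so the call returns None, and `bool(None)` is False.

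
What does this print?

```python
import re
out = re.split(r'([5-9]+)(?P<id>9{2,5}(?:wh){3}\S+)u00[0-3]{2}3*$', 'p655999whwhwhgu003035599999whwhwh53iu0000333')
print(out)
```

['p', '6559', '99whwhwhgu003035599999whwhwh53i', '']

Pattern: one or more of a character in [5-9] (captured); then 2 to 5 of a literal '9', then the literal 'wh' repeated 3 times, then one or more of a non-whitespace character (captured as 'id'); then the literal 'u00', then exactly 2 of a character in [0-3], then zero or more of the literal '3'; then anchored at the end.
Matches to split on: at [1:44] → '655999whwhwhgu003035599999whwhwh53iu0000333'.
`re.split` interleaves the captured-group text with the surrounding fragments.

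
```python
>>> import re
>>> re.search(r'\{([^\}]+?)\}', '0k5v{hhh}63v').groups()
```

`re.search` tries every starting position until one works.
The match spans [4:9] → '{hhh}'.
Captured: group 1 = 'hhh'.

('hhh',)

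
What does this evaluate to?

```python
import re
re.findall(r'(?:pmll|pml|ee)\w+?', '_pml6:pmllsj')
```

The regex engine tests alternatives in the order written; an earlier branch that matches wins even if a later one would match more.
With no groups in the pattern, `findall` gives back each whole match — 2 here.

['pml6', 'pmlls']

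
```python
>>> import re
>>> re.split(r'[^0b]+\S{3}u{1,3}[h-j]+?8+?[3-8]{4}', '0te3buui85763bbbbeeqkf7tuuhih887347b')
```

['0', 'bbbb', '7b']

Lazy quantifiers expand one character at a time until the remainder of the pattern can match.
`split` removes every match and returns the 3 fragments in between.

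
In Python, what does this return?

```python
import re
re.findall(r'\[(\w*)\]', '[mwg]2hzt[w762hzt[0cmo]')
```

Matches: at [0:5] match '[mwg]', group 1 = 'mwg'; at [17:23] match '[0cmo]', group 1 = '0cmo'.
One capturing group, so `findall` returns just the captured substring from each match — 2 in all.

['mwg', '0cmo']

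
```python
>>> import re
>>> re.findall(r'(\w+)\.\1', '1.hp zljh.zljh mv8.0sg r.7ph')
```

After group 1 captures some text, `\1` only succeeds where that same text appears again.
One capturing group, so `findall` returns just the captured substring from the one match — 1 in all.

['zljh']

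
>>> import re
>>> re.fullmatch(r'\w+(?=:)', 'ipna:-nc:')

`re.fullmatch` requires the pattern to consume the entire string.
Here there's no way to consume every character, so the call returns None.

None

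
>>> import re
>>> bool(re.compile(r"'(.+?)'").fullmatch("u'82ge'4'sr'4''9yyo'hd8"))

False

For `fullmatch`, every character of the input must be accounted for by the pattern.
Here the pattern can't cover the whole string, so the call returns None, and `bool(None)` is False.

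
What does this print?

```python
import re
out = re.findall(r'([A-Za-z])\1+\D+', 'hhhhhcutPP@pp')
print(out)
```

`\1` has to match the exact text group 1 already captured.
With a single group, `findall` returns only what that group captured — 1 item.

['h']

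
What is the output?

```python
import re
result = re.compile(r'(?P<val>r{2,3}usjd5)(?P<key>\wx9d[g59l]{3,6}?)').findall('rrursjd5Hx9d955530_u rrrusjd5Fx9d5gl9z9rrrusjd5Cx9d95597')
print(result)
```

[('rrrusjd5', 'Fx9d5gl'), ('rrrusjd5', 'Cx9d955')]

Multiple groups make `findall` return tuples — one 2-tuple for each match.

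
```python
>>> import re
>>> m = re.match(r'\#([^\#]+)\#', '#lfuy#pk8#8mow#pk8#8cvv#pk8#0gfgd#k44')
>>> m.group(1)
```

'lfuy'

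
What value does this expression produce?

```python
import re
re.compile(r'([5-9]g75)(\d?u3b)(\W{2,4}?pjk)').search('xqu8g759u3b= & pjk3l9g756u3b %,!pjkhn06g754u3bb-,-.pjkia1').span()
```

(3, 18)

The pattern matches a character in [5-9], then the literal 'g75' (captured); then optionally a digit, then the literal 'u3b' (captured); then 2 to 4 of a non-word character (lazy), then the literal 'pjk' (captured).
`search` walks the string left to right and returns the first match it finds.
The match spans [3:18] → '8g759u3b= & pjk'.
Captured: group 1 = '8g75', group 2 = '9u3b', group 3 = '= & pjk'.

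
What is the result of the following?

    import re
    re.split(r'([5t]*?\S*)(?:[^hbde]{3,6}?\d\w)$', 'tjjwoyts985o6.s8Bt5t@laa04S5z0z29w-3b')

['', 'tjjwoyts985o6.s8Bt5t@laa04S5z0z2', '']

The pattern matches zero or more of one of [5t] (lazy), then zero or more of a non-whitespace character (captured); then 3 to 6 of any character except [hbde] (lazy), then a digit, then a word character (non-capturing group); then anchored at the end.
Matches to split on: at [0:37] → 'tjjwoyts985o6.s8Bt5t@laa04S5z0z29w-3b'.
Because the pattern has a capturing group, `split` also inserts each captured text between the pieces.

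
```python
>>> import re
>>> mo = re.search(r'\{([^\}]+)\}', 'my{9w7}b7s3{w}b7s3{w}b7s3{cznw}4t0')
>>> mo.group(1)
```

The match spans [2:7] → '{9w7}'.
Captured: group 1 = '9w7'.

'9w7'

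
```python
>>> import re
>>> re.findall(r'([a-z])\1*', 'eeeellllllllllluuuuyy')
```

['e', 'l', 'u', 'y']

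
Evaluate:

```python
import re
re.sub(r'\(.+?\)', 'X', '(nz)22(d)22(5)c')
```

'X22X22Xc'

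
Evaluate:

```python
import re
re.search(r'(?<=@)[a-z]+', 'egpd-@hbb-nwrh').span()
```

Lookahead/lookbehind check context without consuming it, so the matched span excludes the asserted characters.
The match spans [6:9] → 'hbb'.

(6, 9)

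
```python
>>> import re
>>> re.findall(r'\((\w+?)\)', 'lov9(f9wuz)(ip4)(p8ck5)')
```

['f9wuz', 'ip4', 'p8ck5']

Walking the string: at [4:11] match '(f9wuz)', group 1 = 'f9wuz'; at [11:16] match '(ip4)', group 1 = 'ip4'; at [16:23] match '(p8ck5)', group 1 = 'p8ck5'.
Because there's exactly one group, `findall` drops the full match and keeps group 1 from each hit.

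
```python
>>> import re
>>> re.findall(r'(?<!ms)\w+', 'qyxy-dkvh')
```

`(?!…)`/`(?<!…)` only lets a position through if the neighbouring text does NOT match; no characters are consumed.
With no groups in the pattern, `findall` gives back each whole match — 2 here.

['qyxy', 'dkvh']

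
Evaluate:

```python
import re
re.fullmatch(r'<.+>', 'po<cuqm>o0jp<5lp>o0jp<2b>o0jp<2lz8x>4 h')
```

None

`fullmatch` succeeds only if the pattern covers the string from start to end.
Here the string isn't matched end-to-end, so the call returns None.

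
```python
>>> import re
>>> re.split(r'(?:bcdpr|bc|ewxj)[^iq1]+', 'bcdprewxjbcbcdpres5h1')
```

['', '1']

The string is cut at each match, leaving 2 pieces.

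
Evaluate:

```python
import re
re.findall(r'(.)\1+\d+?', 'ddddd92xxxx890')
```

`\1` has to match the exact text group 1 already captured.
Scanning left to right: at [0:6] match 'ddddd9', group 1 = 'd'; at [7:12] match 'xxxx8', group 1 = 'x'.
With a single group, `findall` returns only what that group captured — 2 items.

['d', 'x']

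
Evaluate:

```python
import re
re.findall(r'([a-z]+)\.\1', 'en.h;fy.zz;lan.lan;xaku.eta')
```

['lan']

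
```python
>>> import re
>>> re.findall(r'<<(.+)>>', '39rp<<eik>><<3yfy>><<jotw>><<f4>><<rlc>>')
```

Matches: at [4:40] match '<<eik>><<3yfy>><<jotw>><<f4>><<rlc>>', group 1 = 'eik>><<3yfy>><<jotw>><<f4>><<rlc'.
Because there's exactly one group, `findall` drops the full match and keeps group 1 from the one hit.

['eik>><<3yfy>><<jotw>><<f4>><<rlc']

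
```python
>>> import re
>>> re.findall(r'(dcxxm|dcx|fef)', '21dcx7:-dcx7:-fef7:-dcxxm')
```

['dcx', 'dcx', 'fef', 'dcxxm']

Alternation tries branches left to right and keeps the first one that lets the overall match succeed at that position.
Scanning left to right: at [2:5] match 'dcx', group 1 = 'dcx'; at [8:11] match 'dcx', group 1 = 'dcx'; at [14:17] match 'fef', group 1 = 'fef'; at [20:25] match 'dcxxm', group 1 = 'dcxxm'.
Because there's exactly one group, `findall` drops the full match and keeps group 1 from each hit.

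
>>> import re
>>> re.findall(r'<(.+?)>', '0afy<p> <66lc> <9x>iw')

['p', '66lc', '9x']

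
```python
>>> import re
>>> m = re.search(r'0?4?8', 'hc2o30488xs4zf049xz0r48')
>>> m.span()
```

(5, 8)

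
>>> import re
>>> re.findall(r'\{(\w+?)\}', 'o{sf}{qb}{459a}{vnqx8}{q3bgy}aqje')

One capturing group, so `findall` returns just the captured substring from each match — 5 in all.

['sf', 'qb', '459a', 'vnqx8', 'q3bgy']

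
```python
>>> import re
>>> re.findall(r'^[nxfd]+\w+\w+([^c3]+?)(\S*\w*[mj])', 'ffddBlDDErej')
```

This matches anchored at the start of the string; then one or more of one of [nxfd], then one or more of a word character, then one or more of a word character; then one or more of any character except [c3] (lazy) (captured); then zero or more of a non-whitespace character, then zero or more of a word character, then one of [mj] (captured).
Walking the string: at [0:12] match 'ffddBlDDErej', groups = ('e', 'j').
With 2 capturing groups, `findall` returns a 2-tuple per match.

[('e', 'j')]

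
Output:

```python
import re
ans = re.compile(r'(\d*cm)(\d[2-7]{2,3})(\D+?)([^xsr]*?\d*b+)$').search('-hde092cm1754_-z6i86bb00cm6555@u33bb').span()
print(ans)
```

(4, 36)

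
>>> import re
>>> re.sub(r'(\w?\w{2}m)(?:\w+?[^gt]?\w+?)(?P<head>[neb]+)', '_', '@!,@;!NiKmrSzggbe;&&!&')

'@!,@;!_;&&!&'

Pattern: optionally a word character, then exactly 2 of a word character, then a literal 'm' (captured); then one or more of a word character (lazy), then optionally any character except [gt], then one or more of a word character (lazy) (non-capturing group); then one or more of one of [neb] (captured as 'head').
Matches: at [6:17] → 'NiKmrSzggbe'.
Each match is replaced by '_'.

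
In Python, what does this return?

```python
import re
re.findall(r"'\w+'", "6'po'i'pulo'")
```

["'po'", "'pulo'"]

Scanning left to right: at [1:5] → "'po'"; at [6:12] → "'pulo'".
`findall` yields the raw match text (2 of them) because the pattern has no groups.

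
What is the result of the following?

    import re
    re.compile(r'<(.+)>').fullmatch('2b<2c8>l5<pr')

None

`re.fullmatch` is like wrapping the pattern in `^…$` (in single-line mode).
Here the string isn't matched end-to-end, so the call returns None.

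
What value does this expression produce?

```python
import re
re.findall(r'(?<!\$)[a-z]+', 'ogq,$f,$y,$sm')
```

['ogq', 'm']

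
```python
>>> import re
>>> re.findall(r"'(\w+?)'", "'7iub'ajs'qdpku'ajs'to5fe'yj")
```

With a single group, `findall` returns only what that group captured — 3 items.

['7iub', 'qdpku', 'to5fe']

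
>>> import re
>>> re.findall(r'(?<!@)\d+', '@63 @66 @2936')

['3', '6', '936']

`(?!…)`/`(?<!…)` only lets a position through if the neighbouring text does NOT match; no characters are consumed.
Walking the string: at [2:3] → '3'; at [6:7] → '6'; at [10:13] → '936'.
`findall` yields the raw match text (3 of them) because the pattern has no groups.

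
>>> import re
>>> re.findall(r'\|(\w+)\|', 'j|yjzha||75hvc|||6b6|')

With a single group, `findall` returns only what that group captured — 3 items.

['yjzha', '75hvc', '6b6']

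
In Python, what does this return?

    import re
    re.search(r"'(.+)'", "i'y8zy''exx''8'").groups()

The match spans [1:15] → "'y8zy''exx''8'".
Captured: group 1 = "y8zy''exx''8".

("y8zy''exx''8",)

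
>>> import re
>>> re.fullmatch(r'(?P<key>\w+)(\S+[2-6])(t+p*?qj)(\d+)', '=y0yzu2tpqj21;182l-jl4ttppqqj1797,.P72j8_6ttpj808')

None

This matches one or more of a word character (captured as 'key'); then one or more of a non-whitespace character, then a character in [2-6] (captured); then one or more of a literal 't', then zero or more of the literal 'p' (lazy), then the literal 'qj' (captured); then one or more of a digit (captured).
`re.fullmatch` is like wrapping the pattern in `^…$` (in single-line mode).
Here the string isn't matched end-to-end, so the call returns None.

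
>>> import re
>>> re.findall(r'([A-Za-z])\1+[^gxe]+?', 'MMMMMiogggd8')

`\1` has to match the exact text group 1 already captured.
With a single group, `findall` returns only what that group captured — 2 items.

['M', 'g']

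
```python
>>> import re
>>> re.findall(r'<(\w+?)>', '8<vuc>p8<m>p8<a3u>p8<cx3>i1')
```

Matches: at [1:6] match '<vuc>', group 1 = 'vuc'; at [8:11] match '<m>', group 1 = 'm'; at [13:18] match '<a3u>', group 1 = 'a3u'; at [20:25] match '<cx3>', group 1 = 'cx3'.
Because there's exactly one group, `findall` drops the full match and keeps group 1 from each hit.

['vuc', 'm', 'a3u', 'cx3']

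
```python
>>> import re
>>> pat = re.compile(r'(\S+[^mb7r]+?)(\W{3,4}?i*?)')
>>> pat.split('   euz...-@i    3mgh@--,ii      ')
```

['   ', 'euz...-@i ', '   ', '', '3mgh@--,ii ', '   ', '  ']

Pattern: one or more of a non-whitespace character, then one or more of any character except [mb7r] (lazy) (captured); then 3 to 4 of a non-word character (lazy), then zero or more of a literal 'i' (lazy) (captured).
Matches to split on: at [3:16] → 'euz...-@i    '; at [16:30] → '3mgh@--,ii    '.
Because the pattern has a capturing group, `split` also inserts each captured text between the pieces.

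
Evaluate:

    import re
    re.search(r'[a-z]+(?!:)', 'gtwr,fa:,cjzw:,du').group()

'gtwr'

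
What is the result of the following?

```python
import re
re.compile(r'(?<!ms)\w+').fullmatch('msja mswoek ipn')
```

None

A negative assertion filters positions out without eating any characters.
`fullmatch` succeeds only if the pattern covers the string from start to end.
Here there's no way to consume every character, so the call returns None.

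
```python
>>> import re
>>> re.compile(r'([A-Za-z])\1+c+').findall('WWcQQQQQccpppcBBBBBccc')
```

A backreference is literal: `\1` must see the identical characters the first group matched.
Matches: at [0:3] match 'WWc', group 1 = 'W'; at [3:10] match 'QQQQQcc', group 1 = 'Q'; at [10:14] match 'pppc', group 1 = 'p'; at [14:22] match 'BBBBBccc', group 1 = 'B'.
`findall` collects group 1 from each match (4 total).

['W', 'Q', 'p', 'B']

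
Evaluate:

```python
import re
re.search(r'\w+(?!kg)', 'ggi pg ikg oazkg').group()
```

The negative lookahead/lookbehind blocks any match where the forbidden context is present.
`search` walks the string left to right and returns the first match it finds.
The match spans [0:3] → 'ggi'.

'ggi'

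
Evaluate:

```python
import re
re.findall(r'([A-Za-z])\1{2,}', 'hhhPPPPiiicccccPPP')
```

The backreference `\1` re-matches whatever the first group consumed, character for character.
Scanning left to right: at [0:3] match 'hhh', group 1 = 'h'; at [3:7] match 'PPPP', group 1 = 'P'; at [7:10] match 'iii', group 1 = 'i'; at [10:15] match 'ccccc', group 1 = 'c'; at [15:18] match 'PPP', group 1 = 'P'.
`findall` collects group 1 from each match (5 total).

['h', 'P', 'i', 'c', 'P']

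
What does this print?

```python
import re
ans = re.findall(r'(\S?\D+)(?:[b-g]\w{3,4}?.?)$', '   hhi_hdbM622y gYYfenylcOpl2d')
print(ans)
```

This matches optionally a non-whitespace character, then one or more of a non-digit (captured); then a character in [b-g], then 3 to 4 of a word character (lazy), then optionally any character (non-capturing group); then anchored at the end.
With a single group, `findall` returns only what that group captured — 1 item.

['2y gYYfenyl']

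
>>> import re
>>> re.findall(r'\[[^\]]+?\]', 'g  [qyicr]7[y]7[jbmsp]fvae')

['[qyicr]', '[y]', '[jbmsp]']

Scanning left to right: at [3:10] → '[qyicr]'; at [11:14] → '[y]'; at [15:22] → '[jbmsp]'.
With no groups in the pattern, `findall` gives back each whole match — 3 here.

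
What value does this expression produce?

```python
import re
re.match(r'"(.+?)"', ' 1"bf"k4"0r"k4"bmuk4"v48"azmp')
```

None

`re.match` only tries the pattern at the start of the string.
Here the string doesn't start with a match, so the call returns None.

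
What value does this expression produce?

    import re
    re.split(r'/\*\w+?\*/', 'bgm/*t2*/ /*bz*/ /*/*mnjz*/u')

Matches to split on: at [3:9] → '/*t2*/'; at [10:16] → '/*bz*/'; at [19:27] → '/*mnjz*/'.
Each match becomes a cut point; 4 segments remain.

['bgm', ' ', ' /*', 'u']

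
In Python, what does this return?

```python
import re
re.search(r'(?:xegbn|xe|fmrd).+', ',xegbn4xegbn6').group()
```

The match spans [1:13] → 'xegbn4xegbn6'.

'xegbn4xegbn6'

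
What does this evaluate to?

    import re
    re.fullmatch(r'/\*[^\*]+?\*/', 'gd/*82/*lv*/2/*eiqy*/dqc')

`fullmatch` succeeds only if the pattern covers the string from start to end.
Here the pattern can't cover the whole string, so the call returns None.

None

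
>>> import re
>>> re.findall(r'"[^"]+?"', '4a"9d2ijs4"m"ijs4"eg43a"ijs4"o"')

['"9d2ijs4"', '"ijs4"', '"ijs4"']

With no groups in the pattern, `findall` gives back each whole match — 3 here.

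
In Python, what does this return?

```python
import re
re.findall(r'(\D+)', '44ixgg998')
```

This matches one or more of a non-digit (captured).
Matches: at [2:6] match 'ixgg', group 1 = 'ixgg'.
One capturing group, so `findall` returns just the captured substring from the one match — 1 in all.

['ixgg']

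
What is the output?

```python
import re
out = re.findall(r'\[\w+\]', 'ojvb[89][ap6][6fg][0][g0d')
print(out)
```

Scanning left to right: at [4:8] → '[89]'; at [8:13] → '[ap6]'; at [13:18] → '[6fg]'; at [18:21] → '[0]'.
`findall` yields the raw match text (4 of them) because the pattern has no groups.

['[89]', '[ap6]', '[6fg]', '[0]']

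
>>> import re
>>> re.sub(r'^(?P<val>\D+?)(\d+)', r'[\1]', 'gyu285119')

'[gyu]'

This matches anchored at the start of the string; then one or more of a non-digit (lazy) (captured as 'val'); then one or more of a digit (captured).
Matches: at [0:9] → 'gyu285119'.
Each match is replaced using the text its own group 1 captured.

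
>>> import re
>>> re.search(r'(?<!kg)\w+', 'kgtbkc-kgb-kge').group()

'kgtbkc'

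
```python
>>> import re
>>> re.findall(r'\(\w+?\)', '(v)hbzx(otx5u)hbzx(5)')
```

Scanning left to right: at [0:3] → '(v)'; at [7:14] → '(otx5u)'; at [18:21] → '(5)'.
No capturing groups, so `findall` returns the 3 full match strings.

['(v)', '(otx5u)', '(5)']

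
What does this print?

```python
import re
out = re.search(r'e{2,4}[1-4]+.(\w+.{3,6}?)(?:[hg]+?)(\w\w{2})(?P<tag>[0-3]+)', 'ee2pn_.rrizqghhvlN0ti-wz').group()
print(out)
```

This matches 2 to 4 of the literal 'e', then one or more of a character in [1-4], then any character; then one or more of a word character, then 3 to 6 of any character (lazy) (captured); then one or more of one of [hg] (lazy) (non-capturing group); then a word character, then exactly 2 of a word character (captured); then one or more of a character in [0-3] (captured as 'tag').
`re.search` tries every starting position until one works.
The match spans [0:19] → 'ee2pn_.rrizqghhvlN0'.
Captured: group 1 = 'n_.rrizq', group 2 = 'vlN', group 3 = '0'.

ee2pn_.rrizqghhvlN0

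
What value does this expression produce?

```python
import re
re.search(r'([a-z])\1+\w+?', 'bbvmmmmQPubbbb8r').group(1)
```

'b'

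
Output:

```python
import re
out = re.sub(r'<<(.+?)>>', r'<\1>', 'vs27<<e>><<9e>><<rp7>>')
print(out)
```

Because the quantifier is non-greedy, it stops expanding at the earliest point where the rest of the pattern can succeed.
Matches: at [4:9] → '<<e>>'; at [9:15] → '<<9e>>'; at [15:22] → '<<rp7>>'.
`\1` in the replacement pulls in group 1's text for each match.

vs27<e><9e><rp7>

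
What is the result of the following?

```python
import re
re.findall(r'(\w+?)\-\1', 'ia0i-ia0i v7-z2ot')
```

A backreference is literal: `\1` must see the identical characters the first group matched.
Scanning left to right: at [0:9] match 'ia0i-ia0i', group 1 = 'ia0i'.
With a single group, `findall` returns only what that group captured — 1 item.

['ia0i']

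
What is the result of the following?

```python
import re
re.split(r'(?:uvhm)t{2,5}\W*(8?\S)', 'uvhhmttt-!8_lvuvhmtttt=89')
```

['uvhhmttt-!8_lv', '89', '']

The pattern matches the literal 'uv', then the literal 'hm' (non-capturing group); then 2 to 5 of a literal 't', then zero or more of a non-word character; then optionally a literal '8', then a non-whitespace character (captured).
Matches to split on: at [14:25] → 'uvhmtttt=89'.
Because the pattern has a capturing group, `split` also inserts each captured text between the pieces.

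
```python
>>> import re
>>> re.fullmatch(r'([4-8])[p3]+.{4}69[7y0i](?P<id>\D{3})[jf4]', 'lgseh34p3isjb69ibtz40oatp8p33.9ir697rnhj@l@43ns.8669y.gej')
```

None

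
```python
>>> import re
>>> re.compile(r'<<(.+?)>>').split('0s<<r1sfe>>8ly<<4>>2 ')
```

Because the pattern has a capturing group, `split` also inserts each captured text between the pieces.

['0s', 'r1sfe', '8ly', '4', '2 ']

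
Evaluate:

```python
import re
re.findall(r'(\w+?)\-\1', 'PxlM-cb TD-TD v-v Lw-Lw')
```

`\1` has to match the exact text group 1 already captured.
Scanning left to right: at [8:13] match 'TD-TD', group 1 = 'TD'; at [14:17] match 'v-v', group 1 = 'v'; at [18:23] match 'Lw-Lw', group 1 = 'Lw'.
With a single group, `findall` returns only what that group captured — 3 items.

['TD', 'v', 'Lw']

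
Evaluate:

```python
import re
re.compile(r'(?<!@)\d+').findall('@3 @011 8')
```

['11', '8']

The negative lookaround is zero-width — it rules out positions where the adjacent text would match, without consuming anything.
`findall` yields the raw match text (2 of them) because the pattern has no groups.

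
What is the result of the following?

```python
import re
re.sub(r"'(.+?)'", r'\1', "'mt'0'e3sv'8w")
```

'mt0e3sv8w'

Because the quantifier is non-greedy, it stops expanding at the earliest point where the rest of the pattern can succeed.
`\1` in the replacement pulls in group 1's text for each match.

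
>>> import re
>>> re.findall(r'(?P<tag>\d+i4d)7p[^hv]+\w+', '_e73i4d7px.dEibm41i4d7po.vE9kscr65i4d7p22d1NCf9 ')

['73i4d']

The pattern matches one or more of a digit, then the literal 'i4d' (captured as 'tag'); then the literal '7p', then one or more of any character except [hv], then one or more of a word character.
Scanning left to right: at [2:47] match '73i4d7px.dEibm41i4d7po.vE9kscr65i4d7p22d1NCf9', group 1 = '73i4d'.
One capturing group, so `findall` returns just the captured substring from the one match — 1 in all.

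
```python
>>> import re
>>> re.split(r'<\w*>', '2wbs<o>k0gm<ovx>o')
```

['2wbs', 'k0gm', 'o']

Each match becomes a cut point; 3 segments remain.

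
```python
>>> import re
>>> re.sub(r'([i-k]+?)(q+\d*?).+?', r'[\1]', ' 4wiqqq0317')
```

' 4w[i]317'

The pattern matches one or more of a character in [i-k] (lazy) (captured); then one or more of a literal 'q', then zero or more of a digit (lazy) (captured); then one or more of any character (lazy).
Because the quantifier is non-greedy, it stops expanding at the earliest point where the rest of the pattern can succeed.
Matches: at [3:8] → 'iqqq0'.
Each match is replaced using the text its own group 1 captured.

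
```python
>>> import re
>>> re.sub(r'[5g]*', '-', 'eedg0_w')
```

'-e-e-d--0-_-w-'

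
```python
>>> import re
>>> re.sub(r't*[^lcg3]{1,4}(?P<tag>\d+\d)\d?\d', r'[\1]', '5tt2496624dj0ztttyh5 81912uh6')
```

'[49662]dj0z[8191]uh6'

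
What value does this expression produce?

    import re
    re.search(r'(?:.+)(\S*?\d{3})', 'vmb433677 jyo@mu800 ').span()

(0, 19)

This matches one or more of any character (non-capturing group); then zero or more of a non-whitespace character (lazy), then exactly 3 of a digit (captured).
`re.search` tries every starting position until one works.
The match spans [0:19] → 'vmb433677 jyo@mu800'.
Captured: group 1 = '800'.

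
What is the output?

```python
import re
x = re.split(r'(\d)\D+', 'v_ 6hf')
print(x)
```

The pattern matches a digit (captured); then one or more of a non-digit.
Because the pattern has a capturing group, `split` also inserts each captured text between the pieces.

['v_ ', '6', '']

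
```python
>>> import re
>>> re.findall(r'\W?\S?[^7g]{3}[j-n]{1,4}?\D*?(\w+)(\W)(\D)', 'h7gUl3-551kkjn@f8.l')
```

[('jn', '@', 'f')]

Because the quantifier is non-greedy, it stops expanding at the earliest point where the rest of the pattern can succeed.
Multiple groups make `findall` return tuples — one 3-tuple for the one match.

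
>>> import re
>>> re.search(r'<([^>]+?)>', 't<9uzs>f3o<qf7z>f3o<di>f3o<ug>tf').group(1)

'9uzs'

The match spans [1:7] → '<9uzs>'.
Captured: group 1 = '9uzs'.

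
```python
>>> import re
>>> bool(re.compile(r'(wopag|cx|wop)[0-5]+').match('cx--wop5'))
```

False

`re.match` only tries the pattern at the start of the string.
Here the pattern fails at index 0, so the call returns None, and `bool(None)` is False.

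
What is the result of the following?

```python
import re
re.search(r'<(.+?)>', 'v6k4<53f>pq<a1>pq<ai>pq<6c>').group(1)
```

Because the quantifier is non-greedy, it stops expanding at the earliest point where the rest of the pattern can succeed.
`re.search` tries every starting position until one works.
The match spans [4:9] → '<53f>'.
Captured: group 1 = '53f'.

'53f'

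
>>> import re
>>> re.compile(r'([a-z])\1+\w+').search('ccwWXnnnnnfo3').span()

(0, 13)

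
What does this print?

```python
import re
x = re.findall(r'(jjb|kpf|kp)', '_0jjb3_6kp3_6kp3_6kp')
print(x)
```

One capturing group, so `findall` returns just the captured substring from each match — 4 in all.

['jjb', 'kp', 'kp', 'kp']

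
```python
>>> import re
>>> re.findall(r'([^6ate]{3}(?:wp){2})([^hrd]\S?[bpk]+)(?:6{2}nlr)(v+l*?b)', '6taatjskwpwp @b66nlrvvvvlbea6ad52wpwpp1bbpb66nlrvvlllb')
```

[('jskwpwp', ' @b', 'vvvvlb'), ('d52wpwp', 'p1bbpb', 'vvlllb')]

3 groups means each result is a tuple of 3 captured strings — 2 here.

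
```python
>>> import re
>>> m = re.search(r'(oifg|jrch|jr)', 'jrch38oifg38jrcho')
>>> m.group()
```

'jrch'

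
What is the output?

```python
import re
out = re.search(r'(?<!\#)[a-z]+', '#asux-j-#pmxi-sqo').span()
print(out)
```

(2, 5)

Because the assertion is negative and zero-width, positions next to the forbidden text are skipped.
The match spans [2:5] → 'sux'.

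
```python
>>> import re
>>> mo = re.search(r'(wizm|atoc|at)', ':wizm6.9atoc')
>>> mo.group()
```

'wizm'

`re.search` tries every starting position until one works.
The match spans [1:5] → 'wizm'.
Captured: group 1 = 'wizm'.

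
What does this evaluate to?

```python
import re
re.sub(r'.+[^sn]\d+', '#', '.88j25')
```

Each match is replaced by '#'.

'#'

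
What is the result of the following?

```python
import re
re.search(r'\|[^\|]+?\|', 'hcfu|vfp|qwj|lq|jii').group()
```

The match spans [4:9] → '|vfp|'.

'|vfp|'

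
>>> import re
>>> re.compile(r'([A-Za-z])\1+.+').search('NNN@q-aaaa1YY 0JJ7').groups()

`\1` is not a pattern — it's the concrete string captured by group 1, re-applied verbatim.
`re.search` scans for the first position where the pattern succeeds.
The match spans [0:18] → 'NNN@q-aaaa1YY 0JJ7'.
Captured: group 1 = 'N'.

('N',)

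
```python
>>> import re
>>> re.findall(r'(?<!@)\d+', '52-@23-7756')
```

A negative assertion filters positions out without eating any characters.
Walking the string: at [0:2] → '52'; at [5:6] → '3'; at [7:11] → '7756'.
No capturing groups, so `findall` returns the 3 full match strings.

['52', '3', '7756']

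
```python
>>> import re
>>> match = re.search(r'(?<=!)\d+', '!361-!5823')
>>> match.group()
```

'361'

Lookahead/lookbehind check context without consuming it, so the matched span excludes the asserted characters.
The match spans [1:4] → '361'.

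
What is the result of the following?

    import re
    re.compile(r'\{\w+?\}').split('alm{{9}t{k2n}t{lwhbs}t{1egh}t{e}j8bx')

Matches to split on: at [4:7] → '{9}'; at [8:13] → '{k2n}'; at [14:21] → '{lwhbs}'; at [22:28] → '{1egh}'; at [29:32] → '{e}'.
`split` removes every match and returns the 6 fragments in between.

['alm{', 't', 't', 't', 't', 'j8bx']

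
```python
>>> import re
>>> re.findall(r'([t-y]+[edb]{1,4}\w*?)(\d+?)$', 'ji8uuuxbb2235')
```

[('uuuxbb', '2235')]

This matches one or more of a character in [t-y], then 1 to 4 of one of [edb], then zero or more of a word character (lazy) (captured); then one or more of a digit (lazy) (captured); then anchored at the end.
Because the quantifier is non-greedy, it stops expanding at the earliest point where the rest of the pattern can succeed.
Walking the string: at [3:13] match 'uuuxbb2235', groups = ('uuuxbb', '2235').
2 groups means the one result is a tuple of 2 captured strings — 1 here.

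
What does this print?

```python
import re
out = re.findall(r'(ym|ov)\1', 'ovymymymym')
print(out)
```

['ym', 'ym']

`\1` is not a pattern — it's the concrete string captured by group 1, re-applied verbatim.
Walking the string: at [2:6] match 'ymym', group 1 = 'ym'; at [6:10] match 'ymym', group 1 = 'ym'.
Because there's exactly one group, `findall` drops the full match and keeps group 1 from each hit.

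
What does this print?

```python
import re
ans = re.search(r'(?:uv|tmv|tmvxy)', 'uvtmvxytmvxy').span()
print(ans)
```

(0, 2)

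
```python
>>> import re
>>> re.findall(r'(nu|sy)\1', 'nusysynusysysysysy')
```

['sy', 'sy', 'sy']

The backreference `\1` re-matches whatever the first group consumed, character for character.
One capturing group, so `findall` returns just the captured substring from each match — 3 in all.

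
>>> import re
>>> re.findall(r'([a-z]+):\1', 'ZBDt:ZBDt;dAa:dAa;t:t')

['t']

The backreference `\1` re-matches whatever the first group consumed, character for character.
One capturing group, so `findall` returns just the captured substring from the one match — 1 in all.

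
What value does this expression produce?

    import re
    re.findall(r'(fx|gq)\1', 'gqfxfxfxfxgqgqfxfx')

['fx', 'fx', 'gq', 'fx']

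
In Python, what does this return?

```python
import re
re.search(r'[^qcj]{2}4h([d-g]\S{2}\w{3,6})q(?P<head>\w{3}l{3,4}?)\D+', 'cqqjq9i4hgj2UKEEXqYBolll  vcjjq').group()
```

'9i4hgj2UKEEXqYBolll  vcjjq'

This matches exactly 2 of any character except [qcj], then the literal '4h'; then a character in [d-g], then exactly 2 of a non-whitespace character, then 3 to 6 of a word character (captured); then a literal 'q'; then exactly 3 of a word character, then 3 to 4 of the literal 'l' (lazy) (captured as 'head'); then one or more of a non-digit.
The match spans [5:31] → '9i4hgj2UKEEXqYBolll  vcjjq'.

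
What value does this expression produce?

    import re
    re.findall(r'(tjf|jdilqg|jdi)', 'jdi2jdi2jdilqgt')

Alternation tries branches left to right and keeps the first one that lets the overall match succeed at that position.
Walking the string: at [0:3] match 'jdi', group 1 = 'jdi'; at [4:7] match 'jdi', group 1 = 'jdi'; at [8:14] match 'jdilqg', group 1 = 'jdilqg'.
With a single group, `findall` returns only what that group captured — 3 items.

['jdi', 'jdi', 'jdilqg']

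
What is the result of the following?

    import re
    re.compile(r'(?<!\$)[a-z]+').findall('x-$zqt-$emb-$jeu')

['x', 'qt', 'mb', 'eu']

Because the assertion is negative and zero-width, positions next to the forbidden text are skipped.
`findall` yields the raw match text (4 of them) because the pattern has no groups.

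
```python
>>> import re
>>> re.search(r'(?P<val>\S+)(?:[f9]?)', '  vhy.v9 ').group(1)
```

Pattern: one or more of a non-whitespace character (captured as 'val'); then optionally one of [f9] (non-capturing group).
Unlike `match`, `search` isn't anchored — it looks for the pattern anywhere in the string.
The match spans [2:8] → 'vhy.v9'.
Captured: group 1 = 'vhy.v9'.

'vhy.v9'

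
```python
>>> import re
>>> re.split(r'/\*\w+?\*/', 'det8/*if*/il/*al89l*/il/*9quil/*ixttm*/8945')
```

Matches to split on: at [4:10] → '/*if*/'; at [12:21] → '/*al89l*/'; at [30:39] → '/*ixttm*/'.
The string is cut at each match, leaving 4 pieces.

['det8', 'il', 'il/*9quil', '8945']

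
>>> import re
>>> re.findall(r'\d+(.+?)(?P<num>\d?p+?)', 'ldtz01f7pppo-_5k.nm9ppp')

[('f', '7p'), ('k.nm', '9p')]

The pattern matches one or more of a digit; then one or more of any character (lazy) (captured); then optionally a digit, then one or more of a literal 'p' (lazy) (captured as 'num').
Walking the string: at [4:9] match '01f7p', groups = ('f', '7p'); at [14:21] match '5k.nm9p', groups = ('k.nm', '9p').
`findall` packs the 2 group values into a tuple for every match.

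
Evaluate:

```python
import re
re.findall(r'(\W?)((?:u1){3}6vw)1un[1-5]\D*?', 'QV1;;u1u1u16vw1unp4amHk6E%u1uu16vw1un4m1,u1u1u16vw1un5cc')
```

Pattern: optionally a non-word character (captured); then the literal 'u1' repeated 3 times, then the literal '6vw' (captured); then the literal '1un', then a character in [1-5], then zero or more of a non-digit (lazy).
Matches: at [40:54] match ',u1u1u16vw1un5', groups = (',', 'u1u1u16vw').
`findall` packs the 2 group values into a tuple for every match.

[(',', 'u1u1u16vw')]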